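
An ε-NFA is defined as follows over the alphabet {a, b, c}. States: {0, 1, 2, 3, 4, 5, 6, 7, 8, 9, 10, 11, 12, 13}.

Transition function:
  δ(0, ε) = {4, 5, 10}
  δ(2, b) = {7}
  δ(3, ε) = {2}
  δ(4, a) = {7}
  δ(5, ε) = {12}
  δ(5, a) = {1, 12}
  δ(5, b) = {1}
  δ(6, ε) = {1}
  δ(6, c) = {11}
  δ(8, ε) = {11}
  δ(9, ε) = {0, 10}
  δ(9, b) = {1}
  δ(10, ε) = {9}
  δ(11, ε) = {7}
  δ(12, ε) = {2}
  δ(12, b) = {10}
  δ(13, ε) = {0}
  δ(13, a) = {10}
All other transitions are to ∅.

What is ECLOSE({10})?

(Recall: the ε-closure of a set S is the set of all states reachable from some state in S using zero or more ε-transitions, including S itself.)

{0, 2, 4, 5, 9, 10, 12}

Start with {10}.
From 10 via ε: add 9.
From 9 via ε: add 0.
From 0 via ε: add 4, 5.
From 5 via ε: add 12.
From 12 via ε: add 2.
No new states can be added; the closed set is {0, 2, 4, 5, 9, 10, 12}.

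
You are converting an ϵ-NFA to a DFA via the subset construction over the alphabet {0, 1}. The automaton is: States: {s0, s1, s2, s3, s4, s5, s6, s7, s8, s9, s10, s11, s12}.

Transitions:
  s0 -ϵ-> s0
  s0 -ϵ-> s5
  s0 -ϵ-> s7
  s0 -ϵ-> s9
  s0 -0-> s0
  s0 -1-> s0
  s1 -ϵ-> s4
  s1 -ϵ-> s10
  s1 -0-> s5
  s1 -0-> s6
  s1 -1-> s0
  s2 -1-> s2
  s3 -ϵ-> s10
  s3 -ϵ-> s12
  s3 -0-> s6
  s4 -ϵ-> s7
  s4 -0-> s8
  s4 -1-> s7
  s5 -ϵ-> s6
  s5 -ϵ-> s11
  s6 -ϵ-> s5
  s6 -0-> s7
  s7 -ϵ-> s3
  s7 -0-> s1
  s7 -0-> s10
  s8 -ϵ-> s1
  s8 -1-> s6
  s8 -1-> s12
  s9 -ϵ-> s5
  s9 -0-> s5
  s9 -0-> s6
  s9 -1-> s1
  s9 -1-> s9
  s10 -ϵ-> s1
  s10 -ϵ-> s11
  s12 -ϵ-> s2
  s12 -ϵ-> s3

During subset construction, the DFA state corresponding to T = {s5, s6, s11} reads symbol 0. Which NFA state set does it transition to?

s6 on 0 → {s7}.
No 0-transition from s5, s11.
Union after reading 0: {s7}.
Now take the ϵ-closure:
From s7 via ϵ: add s3.
From s3 via ϵ: add s10, s12.
From s10 via ϵ: add s1, s11.
From s12 via ϵ: add s2.
From s1 via ϵ: add s4.
No new states can be added; the closed set is {s1, s2, s3, s4, s7, s10, s11, s12}.

{s1, s2, s3, s4, s7, s10, s11, s12}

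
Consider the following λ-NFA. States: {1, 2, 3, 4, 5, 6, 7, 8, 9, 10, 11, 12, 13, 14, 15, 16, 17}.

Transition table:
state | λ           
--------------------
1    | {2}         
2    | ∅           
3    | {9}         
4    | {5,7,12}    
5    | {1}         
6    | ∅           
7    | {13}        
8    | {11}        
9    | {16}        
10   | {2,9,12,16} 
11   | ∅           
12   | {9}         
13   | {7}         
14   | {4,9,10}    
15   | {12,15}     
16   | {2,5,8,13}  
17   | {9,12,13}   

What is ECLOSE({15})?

Start with {15}.
From 15 via λ: add 12.
From 12 via λ: add 9.
From 9 via λ: add 16.
From 16 via λ: add 2, 5, 8, 13.
From 5 via λ: add 1.
From 8 via λ: add 11.
From 13 via λ: add 7.
No new states can be added; the closed set is {1, 2, 5, 7, 8, 9, 11, 12, 13, 15, 16}.

{1, 2, 5, 7, 8, 9, 11, 12, 13, 15, 16}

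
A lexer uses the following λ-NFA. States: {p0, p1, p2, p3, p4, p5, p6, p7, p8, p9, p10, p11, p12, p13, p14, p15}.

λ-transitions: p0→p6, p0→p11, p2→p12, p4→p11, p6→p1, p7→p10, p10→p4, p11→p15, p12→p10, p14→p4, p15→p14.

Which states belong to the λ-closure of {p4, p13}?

Start with {p4, p13}.
From p4 via λ: add p11.
From p11 via λ: add p15.
From p15 via λ: add p14.
No new states can be added; the closed set is {p4, p11, p13, p14, p15}.

{p4, p11, p13, p14, p15}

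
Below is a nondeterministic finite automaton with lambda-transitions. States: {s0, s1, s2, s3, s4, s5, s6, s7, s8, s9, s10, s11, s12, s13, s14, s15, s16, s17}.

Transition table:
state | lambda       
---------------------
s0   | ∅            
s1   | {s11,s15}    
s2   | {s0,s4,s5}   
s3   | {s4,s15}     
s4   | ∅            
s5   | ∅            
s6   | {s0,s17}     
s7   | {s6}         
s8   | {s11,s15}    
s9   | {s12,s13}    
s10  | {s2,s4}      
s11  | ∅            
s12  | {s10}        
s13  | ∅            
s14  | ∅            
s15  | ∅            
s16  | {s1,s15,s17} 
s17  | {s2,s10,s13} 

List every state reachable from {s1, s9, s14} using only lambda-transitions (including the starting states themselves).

Start with {s1, s9, s14}.
From s1 via lambda: add s11, s15.
From s9 via lambda: add s12, s13.
From s12 via lambda: add s10.
From s10 via lambda: add s2, s4.
From s2 via lambda: add s0, s5.
No new states can be added; the closed set is {s0, s1, s2, s4, s5, s9, s10, s11, s12, s13, s14, s15}.

{s0, s1, s2, s4, s5, s9, s10, s11, s12, s13, s14, s15}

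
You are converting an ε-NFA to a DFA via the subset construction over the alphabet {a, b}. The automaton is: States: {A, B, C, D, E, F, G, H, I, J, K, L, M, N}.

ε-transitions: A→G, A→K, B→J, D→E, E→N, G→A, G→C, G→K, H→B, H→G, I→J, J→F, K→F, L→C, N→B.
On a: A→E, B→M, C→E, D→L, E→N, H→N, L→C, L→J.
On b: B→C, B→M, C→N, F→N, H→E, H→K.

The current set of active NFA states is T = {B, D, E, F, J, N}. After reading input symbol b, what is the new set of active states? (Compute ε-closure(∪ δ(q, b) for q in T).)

{B, C, F, J, M, N}

B on b → {C, M}.
F on b → {N}.
No b-transition from D, E, J, N.
Union after reading b: {C, M, N}.
Now take the ε-closure:
From N via ε: add B.
From B via ε: add J.
From J via ε: add F.
No new states can be added; the closed set is {B, C, F, J, M, N}.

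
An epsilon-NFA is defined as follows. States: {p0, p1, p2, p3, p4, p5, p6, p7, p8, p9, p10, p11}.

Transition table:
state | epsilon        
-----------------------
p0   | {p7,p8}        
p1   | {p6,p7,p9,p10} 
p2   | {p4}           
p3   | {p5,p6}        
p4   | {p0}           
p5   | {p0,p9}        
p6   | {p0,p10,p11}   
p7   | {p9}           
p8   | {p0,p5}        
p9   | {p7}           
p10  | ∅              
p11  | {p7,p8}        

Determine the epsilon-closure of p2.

{p0, p2, p4, p5, p7, p8, p9}

Start with {p2}.
From p2 via epsilon: add p4.
From p4 via epsilon: add p0.
From p0 via epsilon: add p7, p8.
From p7 via epsilon: add p9.
From p8 via epsilon: add p5.
No new states can be added; the closed set is {p0, p2, p4, p5, p7, p8, p9}.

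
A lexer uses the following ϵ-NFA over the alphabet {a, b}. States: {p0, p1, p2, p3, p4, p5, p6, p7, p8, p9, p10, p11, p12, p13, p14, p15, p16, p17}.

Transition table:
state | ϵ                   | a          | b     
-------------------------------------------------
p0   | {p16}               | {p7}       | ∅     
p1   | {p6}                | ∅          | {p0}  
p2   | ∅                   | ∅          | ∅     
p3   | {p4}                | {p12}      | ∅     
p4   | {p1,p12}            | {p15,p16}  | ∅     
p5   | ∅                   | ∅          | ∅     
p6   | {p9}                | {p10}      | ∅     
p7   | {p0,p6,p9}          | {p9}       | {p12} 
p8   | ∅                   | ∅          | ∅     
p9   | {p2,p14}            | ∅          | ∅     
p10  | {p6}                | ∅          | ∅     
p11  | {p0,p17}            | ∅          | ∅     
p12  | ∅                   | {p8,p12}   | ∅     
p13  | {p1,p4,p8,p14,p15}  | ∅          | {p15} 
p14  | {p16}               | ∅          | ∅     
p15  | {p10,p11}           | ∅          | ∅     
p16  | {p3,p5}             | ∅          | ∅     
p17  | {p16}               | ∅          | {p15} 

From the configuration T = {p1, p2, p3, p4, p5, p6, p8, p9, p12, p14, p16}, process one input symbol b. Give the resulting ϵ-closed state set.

{p0, p1, p2, p3, p4, p5, p6, p9, p12, p14, p16}

p1 on b → {p0}.
No b-transition from p2, p3, p4, p5, p6, p8, p9, p12, p14, p16.
Union after reading b: {p0}.
Now take the ϵ-closure:
From p0 via ϵ: add p16.
From p16 via ϵ: add p3, p5.
From p3 via ϵ: add p4.
From p4 via ϵ: add p1, p12.
From p1 via ϵ: add p6.
From p6 via ϵ: add p9.
From p9 via ϵ: add p2, p14.
No new states can be added; the closed set is {p0, p1, p2, p3, p4, p5, p6, p9, p12, p14, p16}.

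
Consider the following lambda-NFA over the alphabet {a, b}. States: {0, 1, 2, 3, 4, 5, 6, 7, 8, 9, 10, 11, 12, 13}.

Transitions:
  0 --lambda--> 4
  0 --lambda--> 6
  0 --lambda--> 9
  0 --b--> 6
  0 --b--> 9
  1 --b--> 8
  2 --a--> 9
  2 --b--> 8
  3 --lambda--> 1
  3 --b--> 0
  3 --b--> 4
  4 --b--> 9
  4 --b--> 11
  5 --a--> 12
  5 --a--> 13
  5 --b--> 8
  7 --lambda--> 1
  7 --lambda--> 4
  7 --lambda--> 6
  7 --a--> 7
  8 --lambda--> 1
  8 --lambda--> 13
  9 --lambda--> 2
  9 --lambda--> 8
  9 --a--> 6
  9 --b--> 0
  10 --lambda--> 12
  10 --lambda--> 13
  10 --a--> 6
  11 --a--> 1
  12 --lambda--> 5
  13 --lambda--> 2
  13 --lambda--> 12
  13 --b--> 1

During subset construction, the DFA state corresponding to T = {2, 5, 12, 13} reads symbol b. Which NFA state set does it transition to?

2 on b → {8}.
5 on b → {8}.
13 on b → {1}.
No b-transition from 12.
Union after reading b: {1, 8}.
Now take the lambda-closure:
From 8 via lambda: add 13.
From 13 via lambda: add 2, 12.
From 12 via lambda: add 5.
No new states can be added; the closed set is {1, 2, 5, 8, 12, 13}.

{1, 2, 5, 8, 12, 13}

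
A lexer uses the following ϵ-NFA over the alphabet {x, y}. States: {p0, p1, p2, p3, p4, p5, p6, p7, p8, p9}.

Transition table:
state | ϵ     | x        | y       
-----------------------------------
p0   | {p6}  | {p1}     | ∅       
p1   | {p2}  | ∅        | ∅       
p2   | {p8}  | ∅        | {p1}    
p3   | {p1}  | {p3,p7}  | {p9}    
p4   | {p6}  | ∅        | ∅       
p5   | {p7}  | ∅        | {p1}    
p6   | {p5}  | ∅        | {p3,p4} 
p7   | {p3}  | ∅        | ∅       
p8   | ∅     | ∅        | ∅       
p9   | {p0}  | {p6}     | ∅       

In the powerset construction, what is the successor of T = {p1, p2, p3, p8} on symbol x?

{p1, p2, p3, p7, p8}

p3 on x → {p3, p7}.
No x-transition from p1, p2, p8.
Union after reading x: {p3, p7}.
Now take the ϵ-closure:
From p3 via ϵ: add p1.
From p1 via ϵ: add p2.
From p2 via ϵ: add p8.
No new states can be added; the closed set is {p1, p2, p3, p7, p8}.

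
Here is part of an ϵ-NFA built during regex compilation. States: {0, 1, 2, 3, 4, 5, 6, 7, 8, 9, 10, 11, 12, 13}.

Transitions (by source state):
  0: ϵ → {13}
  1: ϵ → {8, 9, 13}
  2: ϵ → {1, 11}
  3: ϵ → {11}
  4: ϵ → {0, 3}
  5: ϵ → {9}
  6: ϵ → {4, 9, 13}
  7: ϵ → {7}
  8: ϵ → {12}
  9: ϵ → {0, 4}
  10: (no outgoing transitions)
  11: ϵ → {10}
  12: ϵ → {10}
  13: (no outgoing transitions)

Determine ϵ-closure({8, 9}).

{0, 3, 4, 8, 9, 10, 11, 12, 13}

Start with {8, 9}.
From 8 via ϵ: add 12.
From 9 via ϵ: add 0, 4.
From 0 via ϵ: add 13.
From 4 via ϵ: add 3.
From 12 via ϵ: add 10.
From 3 via ϵ: add 11.
No new states can be added; the closed set is {0, 3, 4, 8, 9, 10, 11, 12, 13}.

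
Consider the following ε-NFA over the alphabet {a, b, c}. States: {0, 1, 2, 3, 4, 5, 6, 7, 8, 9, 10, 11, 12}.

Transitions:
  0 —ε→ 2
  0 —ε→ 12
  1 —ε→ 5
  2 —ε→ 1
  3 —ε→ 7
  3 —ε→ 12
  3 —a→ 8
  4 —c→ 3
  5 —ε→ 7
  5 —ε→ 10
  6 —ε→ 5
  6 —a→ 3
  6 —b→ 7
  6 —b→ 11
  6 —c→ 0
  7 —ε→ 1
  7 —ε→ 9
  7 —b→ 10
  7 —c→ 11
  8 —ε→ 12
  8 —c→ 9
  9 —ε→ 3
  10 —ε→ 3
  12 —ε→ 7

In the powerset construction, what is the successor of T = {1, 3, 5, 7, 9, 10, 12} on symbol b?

7 on b → {10}.
No b-transition from 1, 3, 5, 9, 10, 12.
Union after reading b: {10}.
Now take the ε-closure:
From 10 via ε: add 3.
From 3 via ε: add 7, 12.
From 7 via ε: add 1, 9.
From 1 via ε: add 5.
No new states can be added; the closed set is {1, 3, 5, 7, 9, 10, 12}.

{1, 3, 5, 7, 9, 10, 12}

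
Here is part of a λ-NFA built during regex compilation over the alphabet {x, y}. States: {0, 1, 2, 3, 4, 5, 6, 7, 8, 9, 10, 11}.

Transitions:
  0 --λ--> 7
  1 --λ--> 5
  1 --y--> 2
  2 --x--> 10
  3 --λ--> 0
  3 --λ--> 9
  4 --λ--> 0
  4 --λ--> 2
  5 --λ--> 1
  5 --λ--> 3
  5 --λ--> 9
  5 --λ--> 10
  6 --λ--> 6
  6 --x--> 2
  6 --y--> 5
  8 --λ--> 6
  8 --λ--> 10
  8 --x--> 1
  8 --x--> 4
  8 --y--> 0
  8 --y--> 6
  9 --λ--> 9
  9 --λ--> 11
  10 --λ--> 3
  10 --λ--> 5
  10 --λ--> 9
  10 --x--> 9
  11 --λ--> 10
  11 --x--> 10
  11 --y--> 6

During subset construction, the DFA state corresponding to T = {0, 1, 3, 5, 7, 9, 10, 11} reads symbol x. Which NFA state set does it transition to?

{0, 1, 3, 5, 7, 9, 10, 11}

10 on x → {9}.
11 on x → {10}.
No x-transition from 0, 1, 3, 5, 7, 9.
Union after reading x: {9, 10}.
Now take the λ-closure:
From 9 via λ: add 11.
From 10 via λ: add 3, 5.
From 3 via λ: add 0.
From 5 via λ: add 1.
From 0 via λ: add 7.
No new states can be added; the closed set is {0, 1, 3, 5, 7, 9, 10, 11}.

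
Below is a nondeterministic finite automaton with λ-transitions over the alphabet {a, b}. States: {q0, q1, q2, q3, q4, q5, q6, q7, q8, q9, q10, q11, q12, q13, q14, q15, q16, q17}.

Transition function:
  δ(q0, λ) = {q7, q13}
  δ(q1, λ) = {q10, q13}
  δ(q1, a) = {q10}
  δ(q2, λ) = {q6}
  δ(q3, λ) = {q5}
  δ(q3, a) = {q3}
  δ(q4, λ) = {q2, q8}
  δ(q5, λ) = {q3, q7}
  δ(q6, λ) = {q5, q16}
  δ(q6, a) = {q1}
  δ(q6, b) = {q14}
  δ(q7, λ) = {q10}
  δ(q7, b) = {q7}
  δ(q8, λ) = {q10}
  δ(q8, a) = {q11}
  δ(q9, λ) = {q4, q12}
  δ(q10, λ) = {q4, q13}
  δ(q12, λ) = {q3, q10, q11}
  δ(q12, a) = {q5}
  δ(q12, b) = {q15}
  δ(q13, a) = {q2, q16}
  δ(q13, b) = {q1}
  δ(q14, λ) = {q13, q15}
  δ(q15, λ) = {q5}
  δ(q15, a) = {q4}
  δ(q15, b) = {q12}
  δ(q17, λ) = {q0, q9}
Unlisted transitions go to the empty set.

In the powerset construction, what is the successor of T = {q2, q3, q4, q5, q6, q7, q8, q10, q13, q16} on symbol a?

{q1, q2, q3, q4, q5, q6, q7, q8, q10, q11, q13, q16}

q3 on a → {q3}.
q6 on a → {q1}.
q8 on a → {q11}.
q13 on a → {q2, q16}.
No a-transition from q2, q4, q5, q7, q10, q16.
Union after reading a: {q1, q2, q3, q11, q16}.
Now take the λ-closure:
From q1 via λ: add q10, q13.
From q2 via λ: add q6.
From q3 via λ: add q5.
From q5 via λ: add q7.
From q10 via λ: add q4.
From q4 via λ: add q8.
No new states can be added; the closed set is {q1, q2, q3, q4, q5, q6, q7, q8, q10, q11, q13, q16}.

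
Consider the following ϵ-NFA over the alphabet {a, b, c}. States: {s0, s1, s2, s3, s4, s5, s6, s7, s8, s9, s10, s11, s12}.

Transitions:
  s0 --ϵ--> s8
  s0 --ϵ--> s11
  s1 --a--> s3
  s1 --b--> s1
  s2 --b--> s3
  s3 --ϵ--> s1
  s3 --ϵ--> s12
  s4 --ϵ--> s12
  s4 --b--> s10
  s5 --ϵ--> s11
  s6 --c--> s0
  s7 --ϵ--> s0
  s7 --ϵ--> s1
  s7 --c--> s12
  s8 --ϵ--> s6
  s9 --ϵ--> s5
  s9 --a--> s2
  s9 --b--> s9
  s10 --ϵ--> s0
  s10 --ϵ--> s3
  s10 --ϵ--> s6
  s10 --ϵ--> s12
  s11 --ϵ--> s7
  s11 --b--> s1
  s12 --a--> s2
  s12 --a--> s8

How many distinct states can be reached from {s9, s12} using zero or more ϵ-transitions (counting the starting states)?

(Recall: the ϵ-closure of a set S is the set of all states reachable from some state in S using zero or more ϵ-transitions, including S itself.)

9

Start with {s9, s12}.
From s9 via ϵ: add s5.
From s5 via ϵ: add s11.
From s11 via ϵ: add s7.
From s7 via ϵ: add s0, s1.
From s0 via ϵ: add s8.
From s8 via ϵ: add s6.
ϵ-closure = {s0, s1, s5, s6, s7, s8, s9, s11, s12}, which has 9 states.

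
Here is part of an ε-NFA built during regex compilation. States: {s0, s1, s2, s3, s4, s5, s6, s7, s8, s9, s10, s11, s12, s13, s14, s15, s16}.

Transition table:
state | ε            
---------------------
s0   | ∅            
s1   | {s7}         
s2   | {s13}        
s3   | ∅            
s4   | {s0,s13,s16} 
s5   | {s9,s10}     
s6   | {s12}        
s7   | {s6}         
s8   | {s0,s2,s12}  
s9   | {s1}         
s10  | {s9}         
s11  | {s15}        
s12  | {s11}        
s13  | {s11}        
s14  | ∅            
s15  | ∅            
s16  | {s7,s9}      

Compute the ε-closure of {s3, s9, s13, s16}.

{s1, s3, s6, s7, s9, s11, s12, s13, s15, s16}

Start with {s3, s9, s13, s16}.
From s9 via ε: add s1.
From s13 via ε: add s11.
From s16 via ε: add s7.
From s7 via ε: add s6.
From s11 via ε: add s15.
From s6 via ε: add s12.
No new states can be added; the closed set is {s1, s3, s6, s7, s9, s11, s12, s13, s15, s16}.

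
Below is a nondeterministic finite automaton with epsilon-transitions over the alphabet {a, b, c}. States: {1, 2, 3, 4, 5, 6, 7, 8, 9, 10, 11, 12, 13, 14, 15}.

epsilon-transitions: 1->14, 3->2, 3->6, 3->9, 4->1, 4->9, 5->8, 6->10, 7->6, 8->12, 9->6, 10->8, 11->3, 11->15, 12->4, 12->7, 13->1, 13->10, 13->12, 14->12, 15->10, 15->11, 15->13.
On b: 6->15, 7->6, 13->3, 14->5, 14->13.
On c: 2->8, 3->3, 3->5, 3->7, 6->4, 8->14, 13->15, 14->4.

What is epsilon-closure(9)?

{1, 4, 6, 7, 8, 9, 10, 12, 14}

Start with {9}.
From 9 via epsilon: add 6.
From 6 via epsilon: add 10.
From 10 via epsilon: add 8.
From 8 via epsilon: add 12.
From 12 via epsilon: add 4, 7.
From 4 via epsilon: add 1.
From 1 via epsilon: add 14.
No new states can be added; the closed set is {1, 4, 6, 7, 8, 9, 10, 12, 14}.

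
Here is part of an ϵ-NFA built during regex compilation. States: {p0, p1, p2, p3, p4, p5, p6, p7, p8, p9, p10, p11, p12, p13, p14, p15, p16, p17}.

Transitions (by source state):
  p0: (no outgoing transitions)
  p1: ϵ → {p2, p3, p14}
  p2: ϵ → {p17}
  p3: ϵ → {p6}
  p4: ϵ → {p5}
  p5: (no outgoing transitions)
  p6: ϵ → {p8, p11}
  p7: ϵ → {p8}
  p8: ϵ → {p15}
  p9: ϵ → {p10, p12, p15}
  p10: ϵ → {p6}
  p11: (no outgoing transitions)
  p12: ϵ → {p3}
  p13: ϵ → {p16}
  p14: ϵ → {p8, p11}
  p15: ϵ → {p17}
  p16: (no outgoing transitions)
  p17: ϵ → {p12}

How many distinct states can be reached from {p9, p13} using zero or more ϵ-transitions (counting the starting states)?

Start with {p9, p13}.
From p9 via ϵ: add p10, p12, p15.
From p13 via ϵ: add p16.
From p10 via ϵ: add p6.
From p12 via ϵ: add p3.
From p15 via ϵ: add p17.
From p6 via ϵ: add p8, p11.
ϵ-closure = {p3, p6, p8, p9, p10, p11, p12, p13, p15, p16, p17}, which has 11 states.

11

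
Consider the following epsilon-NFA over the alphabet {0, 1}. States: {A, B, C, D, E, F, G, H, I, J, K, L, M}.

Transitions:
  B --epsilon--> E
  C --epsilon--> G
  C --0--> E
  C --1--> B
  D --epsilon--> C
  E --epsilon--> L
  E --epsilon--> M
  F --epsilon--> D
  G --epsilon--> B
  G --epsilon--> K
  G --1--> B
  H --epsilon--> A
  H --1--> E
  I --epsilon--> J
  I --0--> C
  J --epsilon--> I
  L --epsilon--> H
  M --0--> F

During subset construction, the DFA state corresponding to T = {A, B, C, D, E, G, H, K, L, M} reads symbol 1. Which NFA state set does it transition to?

C on 1 → {B}.
G on 1 → {B}.
H on 1 → {E}.
No 1-transition from A, B, D, E, K, L, M.
Union after reading 1: {B, E}.
Now take the epsilon-closure:
From E via epsilon: add L, M.
From L via epsilon: add H.
From H via epsilon: add A.
No new states can be added; the closed set is {A, B, E, H, L, M}.

{A, B, E, H, L, M}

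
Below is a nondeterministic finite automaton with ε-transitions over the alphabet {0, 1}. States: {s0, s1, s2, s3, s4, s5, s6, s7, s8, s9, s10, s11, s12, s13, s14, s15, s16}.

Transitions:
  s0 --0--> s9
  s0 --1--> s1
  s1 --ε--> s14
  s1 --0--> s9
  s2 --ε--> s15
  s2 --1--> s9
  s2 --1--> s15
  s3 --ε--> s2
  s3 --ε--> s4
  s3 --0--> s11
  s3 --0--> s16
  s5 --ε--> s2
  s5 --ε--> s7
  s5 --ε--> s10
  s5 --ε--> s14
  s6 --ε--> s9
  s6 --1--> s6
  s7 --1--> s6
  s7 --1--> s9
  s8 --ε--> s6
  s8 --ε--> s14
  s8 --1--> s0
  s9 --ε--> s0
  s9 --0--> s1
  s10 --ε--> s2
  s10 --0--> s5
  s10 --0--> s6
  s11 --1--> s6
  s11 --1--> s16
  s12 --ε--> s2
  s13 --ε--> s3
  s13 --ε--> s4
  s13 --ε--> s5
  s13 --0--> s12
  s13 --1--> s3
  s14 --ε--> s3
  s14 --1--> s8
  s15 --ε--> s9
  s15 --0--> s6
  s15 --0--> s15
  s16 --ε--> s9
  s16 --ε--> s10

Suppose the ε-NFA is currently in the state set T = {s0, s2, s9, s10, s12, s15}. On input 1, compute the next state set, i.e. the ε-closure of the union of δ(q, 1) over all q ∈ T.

s0 on 1 → {s1}.
s2 on 1 → {s9, s15}.
No 1-transition from s9, s10, s12, s15.
Union after reading 1: {s1, s9, s15}.
Now take the ε-closure:
From s1 via ε: add s14.
From s9 via ε: add s0.
From s14 via ε: add s3.
From s3 via ε: add s2, s4.
No new states can be added; the closed set is {s0, s1, s2, s3, s4, s9, s14, s15}.

{s0, s1, s2, s3, s4, s9, s14, s15}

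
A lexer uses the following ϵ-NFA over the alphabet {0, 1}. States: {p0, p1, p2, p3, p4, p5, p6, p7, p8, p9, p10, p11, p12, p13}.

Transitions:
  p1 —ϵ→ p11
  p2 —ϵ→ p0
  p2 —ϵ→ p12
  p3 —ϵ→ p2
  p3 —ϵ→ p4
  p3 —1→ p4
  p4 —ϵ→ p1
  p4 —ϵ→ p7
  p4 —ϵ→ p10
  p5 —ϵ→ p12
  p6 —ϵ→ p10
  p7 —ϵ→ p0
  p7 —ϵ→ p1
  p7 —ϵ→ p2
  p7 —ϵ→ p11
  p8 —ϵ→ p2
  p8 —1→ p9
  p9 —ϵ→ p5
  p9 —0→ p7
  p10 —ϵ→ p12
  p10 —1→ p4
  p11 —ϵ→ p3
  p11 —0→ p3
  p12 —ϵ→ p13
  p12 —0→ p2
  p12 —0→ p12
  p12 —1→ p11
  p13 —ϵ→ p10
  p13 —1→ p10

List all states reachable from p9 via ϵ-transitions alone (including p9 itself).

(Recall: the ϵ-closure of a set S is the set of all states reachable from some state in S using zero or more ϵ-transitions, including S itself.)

{p5, p9, p10, p12, p13}

Start with {p9}.
From p9 via ϵ: add p5.
From p5 via ϵ: add p12.
From p12 via ϵ: add p13.
From p13 via ϵ: add p10.
No new states can be added; the closed set is {p5, p9, p10, p12, p13}.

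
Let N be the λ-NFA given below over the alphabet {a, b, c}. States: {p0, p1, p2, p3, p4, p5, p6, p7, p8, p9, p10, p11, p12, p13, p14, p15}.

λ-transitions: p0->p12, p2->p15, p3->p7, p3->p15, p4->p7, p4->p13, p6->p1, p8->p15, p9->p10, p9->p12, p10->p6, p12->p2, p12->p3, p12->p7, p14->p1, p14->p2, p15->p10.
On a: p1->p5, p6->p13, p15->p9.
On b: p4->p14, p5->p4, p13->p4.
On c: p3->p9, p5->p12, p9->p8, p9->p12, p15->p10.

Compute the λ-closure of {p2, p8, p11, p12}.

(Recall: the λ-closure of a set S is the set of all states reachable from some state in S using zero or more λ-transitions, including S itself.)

{p1, p2, p3, p6, p7, p8, p10, p11, p12, p15}

Start with {p2, p8, p11, p12}.
From p2 via λ: add p15.
From p12 via λ: add p3, p7.
From p15 via λ: add p10.
From p10 via λ: add p6.
From p6 via λ: add p1.
No new states can be added; the closed set is {p1, p2, p3, p6, p7, p8, p10, p11, p12, p15}.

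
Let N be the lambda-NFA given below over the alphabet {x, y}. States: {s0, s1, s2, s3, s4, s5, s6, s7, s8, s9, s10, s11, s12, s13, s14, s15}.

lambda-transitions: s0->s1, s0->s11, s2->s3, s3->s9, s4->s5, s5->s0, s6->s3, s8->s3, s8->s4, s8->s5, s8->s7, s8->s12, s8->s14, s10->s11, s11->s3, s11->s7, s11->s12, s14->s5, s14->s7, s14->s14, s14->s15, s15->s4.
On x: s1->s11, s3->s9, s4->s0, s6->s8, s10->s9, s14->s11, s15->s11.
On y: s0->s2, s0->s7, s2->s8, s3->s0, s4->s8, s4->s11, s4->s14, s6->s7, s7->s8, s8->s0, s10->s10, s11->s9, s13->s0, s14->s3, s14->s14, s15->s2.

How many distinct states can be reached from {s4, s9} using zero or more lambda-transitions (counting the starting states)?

9

Start with {s4, s9}.
From s4 via lambda: add s5.
From s5 via lambda: add s0.
From s0 via lambda: add s1, s11.
From s11 via lambda: add s3, s7, s12.
lambda-closure = {s0, s1, s3, s4, s5, s7, s9, s11, s12}, which has 9 states.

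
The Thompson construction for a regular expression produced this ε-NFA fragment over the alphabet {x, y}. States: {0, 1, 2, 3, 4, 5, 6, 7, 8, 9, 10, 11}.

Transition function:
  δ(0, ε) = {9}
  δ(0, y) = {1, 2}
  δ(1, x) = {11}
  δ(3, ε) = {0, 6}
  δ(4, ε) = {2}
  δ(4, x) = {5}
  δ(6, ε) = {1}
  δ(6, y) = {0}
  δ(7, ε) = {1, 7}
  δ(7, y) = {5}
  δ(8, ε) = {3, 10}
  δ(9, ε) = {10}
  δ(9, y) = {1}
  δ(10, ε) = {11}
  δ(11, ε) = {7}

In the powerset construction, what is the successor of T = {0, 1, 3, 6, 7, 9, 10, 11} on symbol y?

{0, 1, 2, 5, 7, 9, 10, 11}

0 on y → {1, 2}.
6 on y → {0}.
7 on y → {5}.
9 on y → {1}.
No y-transition from 1, 3, 10, 11.
Union after reading y: {0, 1, 2, 5}.
Now take the ε-closure:
From 0 via ε: add 9.
From 9 via ε: add 10.
From 10 via ε: add 11.
From 11 via ε: add 7.
No new states can be added; the closed set is {0, 1, 2, 5, 7, 9, 10, 11}.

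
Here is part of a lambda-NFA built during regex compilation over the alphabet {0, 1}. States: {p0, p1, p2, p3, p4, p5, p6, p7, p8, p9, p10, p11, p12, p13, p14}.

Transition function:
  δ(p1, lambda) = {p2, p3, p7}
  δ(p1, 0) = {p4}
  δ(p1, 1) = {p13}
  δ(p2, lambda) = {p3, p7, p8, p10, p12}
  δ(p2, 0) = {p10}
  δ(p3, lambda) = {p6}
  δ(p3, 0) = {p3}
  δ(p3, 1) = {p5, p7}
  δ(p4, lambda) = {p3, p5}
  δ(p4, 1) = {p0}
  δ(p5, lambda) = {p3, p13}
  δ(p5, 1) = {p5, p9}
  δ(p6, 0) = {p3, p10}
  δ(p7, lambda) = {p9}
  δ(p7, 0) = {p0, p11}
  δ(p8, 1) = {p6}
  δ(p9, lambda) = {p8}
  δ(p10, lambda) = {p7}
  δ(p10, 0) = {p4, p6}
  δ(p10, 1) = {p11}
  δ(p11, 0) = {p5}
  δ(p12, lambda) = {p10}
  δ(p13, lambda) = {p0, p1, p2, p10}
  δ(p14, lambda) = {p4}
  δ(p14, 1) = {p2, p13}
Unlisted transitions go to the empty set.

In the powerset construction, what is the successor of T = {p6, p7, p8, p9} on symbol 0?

{p0, p3, p6, p7, p8, p9, p10, p11}

p6 on 0 → {p3, p10}.
p7 on 0 → {p0, p11}.
No 0-transition from p8, p9.
Union after reading 0: {p0, p3, p10, p11}.
Now take the lambda-closure:
From p3 via lambda: add p6.
From p10 via lambda: add p7.
From p7 via lambda: add p9.
From p9 via lambda: add p8.
No new states can be added; the closed set is {p0, p3, p6, p7, p8, p9, p10, p11}.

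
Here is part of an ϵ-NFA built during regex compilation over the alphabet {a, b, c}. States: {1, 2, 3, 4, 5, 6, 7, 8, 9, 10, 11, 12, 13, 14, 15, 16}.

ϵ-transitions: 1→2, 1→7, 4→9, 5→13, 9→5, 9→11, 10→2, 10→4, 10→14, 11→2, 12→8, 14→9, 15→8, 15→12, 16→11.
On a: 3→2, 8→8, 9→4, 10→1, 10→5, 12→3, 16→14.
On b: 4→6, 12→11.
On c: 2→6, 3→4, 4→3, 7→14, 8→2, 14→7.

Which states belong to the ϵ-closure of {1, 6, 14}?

{1, 2, 5, 6, 7, 9, 11, 13, 14}

Start with {1, 6, 14}.
From 1 via ϵ: add 2, 7.
From 14 via ϵ: add 9.
From 9 via ϵ: add 5, 11.
From 5 via ϵ: add 13.
No new states can be added; the closed set is {1, 2, 5, 6, 7, 9, 11, 13, 14}.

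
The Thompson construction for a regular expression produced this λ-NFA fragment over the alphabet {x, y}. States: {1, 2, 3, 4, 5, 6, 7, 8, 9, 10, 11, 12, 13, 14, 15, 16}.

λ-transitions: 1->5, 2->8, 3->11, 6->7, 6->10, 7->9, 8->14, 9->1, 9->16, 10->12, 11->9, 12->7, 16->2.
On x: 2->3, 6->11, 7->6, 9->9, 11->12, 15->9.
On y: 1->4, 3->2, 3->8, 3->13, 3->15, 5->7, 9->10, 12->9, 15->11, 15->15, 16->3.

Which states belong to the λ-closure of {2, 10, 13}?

{1, 2, 5, 7, 8, 9, 10, 12, 13, 14, 16}

Start with {2, 10, 13}.
From 2 via λ: add 8.
From 10 via λ: add 12.
From 8 via λ: add 14.
From 12 via λ: add 7.
From 7 via λ: add 9.
From 9 via λ: add 1, 16.
From 1 via λ: add 5.
No new states can be added; the closed set is {1, 2, 5, 7, 8, 9, 10, 12, 13, 14, 16}.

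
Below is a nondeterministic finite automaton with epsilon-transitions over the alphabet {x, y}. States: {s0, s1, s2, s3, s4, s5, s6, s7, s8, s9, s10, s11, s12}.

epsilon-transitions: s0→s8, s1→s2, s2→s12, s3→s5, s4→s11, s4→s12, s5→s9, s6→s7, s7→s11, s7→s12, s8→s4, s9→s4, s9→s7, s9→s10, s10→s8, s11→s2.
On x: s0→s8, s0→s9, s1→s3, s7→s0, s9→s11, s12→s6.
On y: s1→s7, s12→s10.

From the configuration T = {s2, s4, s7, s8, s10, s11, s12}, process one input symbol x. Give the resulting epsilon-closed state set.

{s0, s2, s4, s6, s7, s8, s11, s12}

s7 on x → {s0}.
s12 on x → {s6}.
No x-transition from s2, s4, s8, s10, s11.
Union after reading x: {s0, s6}.
Now take the epsilon-closure:
From s0 via epsilon: add s8.
From s6 via epsilon: add s7.
From s7 via epsilon: add s11, s12.
From s8 via epsilon: add s4.
From s11 via epsilon: add s2.
No new states can be added; the closed set is {s0, s2, s4, s6, s7, s8, s11, s12}.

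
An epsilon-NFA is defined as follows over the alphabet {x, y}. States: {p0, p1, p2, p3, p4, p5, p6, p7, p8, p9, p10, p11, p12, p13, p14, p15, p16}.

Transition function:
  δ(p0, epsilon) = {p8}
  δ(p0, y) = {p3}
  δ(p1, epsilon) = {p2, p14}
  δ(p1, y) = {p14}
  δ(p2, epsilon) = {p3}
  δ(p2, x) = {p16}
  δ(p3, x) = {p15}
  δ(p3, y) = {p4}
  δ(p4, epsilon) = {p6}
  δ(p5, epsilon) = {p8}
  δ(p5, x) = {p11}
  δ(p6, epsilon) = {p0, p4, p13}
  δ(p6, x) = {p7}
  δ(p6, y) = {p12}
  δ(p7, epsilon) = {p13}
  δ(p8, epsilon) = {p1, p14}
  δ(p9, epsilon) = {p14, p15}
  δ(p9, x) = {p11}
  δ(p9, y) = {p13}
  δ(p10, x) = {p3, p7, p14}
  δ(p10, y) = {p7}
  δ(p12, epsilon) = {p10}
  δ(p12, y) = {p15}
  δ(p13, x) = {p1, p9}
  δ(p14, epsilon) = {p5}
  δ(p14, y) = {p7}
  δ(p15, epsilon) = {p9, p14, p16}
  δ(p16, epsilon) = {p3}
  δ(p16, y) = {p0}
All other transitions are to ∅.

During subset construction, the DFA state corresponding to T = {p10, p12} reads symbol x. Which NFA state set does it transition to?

{p1, p2, p3, p5, p7, p8, p13, p14}

p10 on x → {p3, p7, p14}.
No x-transition from p12.
Union after reading x: {p3, p7, p14}.
Now take the epsilon-closure:
From p7 via epsilon: add p13.
From p14 via epsilon: add p5.
From p5 via epsilon: add p8.
From p8 via epsilon: add p1.
From p1 via epsilon: add p2.
No new states can be added; the closed set is {p1, p2, p3, p5, p7, p8, p13, p14}.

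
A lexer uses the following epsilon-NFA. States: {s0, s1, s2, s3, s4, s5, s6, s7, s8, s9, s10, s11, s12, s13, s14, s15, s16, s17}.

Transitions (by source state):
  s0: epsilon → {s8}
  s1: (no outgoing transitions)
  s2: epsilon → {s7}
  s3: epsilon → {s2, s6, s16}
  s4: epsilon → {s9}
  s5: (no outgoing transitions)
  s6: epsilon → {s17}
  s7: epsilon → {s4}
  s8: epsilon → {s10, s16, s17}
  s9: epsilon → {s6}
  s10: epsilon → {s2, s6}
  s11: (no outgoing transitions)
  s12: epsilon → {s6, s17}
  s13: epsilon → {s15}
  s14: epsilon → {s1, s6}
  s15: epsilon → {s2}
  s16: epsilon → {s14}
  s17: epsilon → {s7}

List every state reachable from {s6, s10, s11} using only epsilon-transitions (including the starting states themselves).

Start with {s6, s10, s11}.
From s6 via epsilon: add s17.
From s10 via epsilon: add s2.
From s2 via epsilon: add s7.
From s7 via epsilon: add s4.
From s4 via epsilon: add s9.
No new states can be added; the closed set is {s2, s4, s6, s7, s9, s10, s11, s17}.

{s2, s4, s6, s7, s9, s10, s11, s17}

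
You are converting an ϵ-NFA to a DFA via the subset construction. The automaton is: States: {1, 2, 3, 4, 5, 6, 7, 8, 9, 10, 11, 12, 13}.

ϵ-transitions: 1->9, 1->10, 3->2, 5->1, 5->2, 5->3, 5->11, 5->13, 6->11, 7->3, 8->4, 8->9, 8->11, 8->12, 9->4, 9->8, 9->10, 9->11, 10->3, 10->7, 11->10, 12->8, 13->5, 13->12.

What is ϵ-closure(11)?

Start with {11}.
From 11 via ϵ: add 10.
From 10 via ϵ: add 3, 7.
From 3 via ϵ: add 2.
No new states can be added; the closed set is {2, 3, 7, 10, 11}.

{2, 3, 7, 10, 11}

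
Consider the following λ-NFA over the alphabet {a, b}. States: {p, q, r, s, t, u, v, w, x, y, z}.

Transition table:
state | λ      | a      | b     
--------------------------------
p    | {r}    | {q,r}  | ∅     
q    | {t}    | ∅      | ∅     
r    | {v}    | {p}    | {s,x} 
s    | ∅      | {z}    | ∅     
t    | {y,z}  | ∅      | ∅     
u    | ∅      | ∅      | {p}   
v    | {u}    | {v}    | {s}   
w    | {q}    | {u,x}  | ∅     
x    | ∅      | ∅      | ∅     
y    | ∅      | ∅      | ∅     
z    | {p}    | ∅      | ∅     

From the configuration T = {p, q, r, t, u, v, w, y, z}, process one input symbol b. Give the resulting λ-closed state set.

{p, r, s, u, v, x}

r on b → {s, x}.
u on b → {p}.
v on b → {s}.
No b-transition from p, q, t, w, y, z.
Union after reading b: {p, s, x}.
Now take the λ-closure:
From p via λ: add r.
From r via λ: add v.
From v via λ: add u.
No new states can be added; the closed set is {p, r, s, u, v, x}.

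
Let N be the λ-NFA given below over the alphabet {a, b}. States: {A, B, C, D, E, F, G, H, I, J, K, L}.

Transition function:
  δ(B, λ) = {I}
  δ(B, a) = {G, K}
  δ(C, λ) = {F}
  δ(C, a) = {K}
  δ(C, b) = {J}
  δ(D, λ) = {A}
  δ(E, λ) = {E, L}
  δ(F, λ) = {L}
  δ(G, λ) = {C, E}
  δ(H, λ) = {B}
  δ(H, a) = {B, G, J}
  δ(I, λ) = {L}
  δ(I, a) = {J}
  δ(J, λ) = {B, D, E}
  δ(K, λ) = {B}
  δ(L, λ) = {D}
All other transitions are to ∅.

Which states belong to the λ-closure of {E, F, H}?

{A, B, D, E, F, H, I, L}

Start with {E, F, H}.
From E via λ: add L.
From H via λ: add B.
From B via λ: add I.
From L via λ: add D.
From D via λ: add A.
No new states can be added; the closed set is {A, B, D, E, F, H, I, L}.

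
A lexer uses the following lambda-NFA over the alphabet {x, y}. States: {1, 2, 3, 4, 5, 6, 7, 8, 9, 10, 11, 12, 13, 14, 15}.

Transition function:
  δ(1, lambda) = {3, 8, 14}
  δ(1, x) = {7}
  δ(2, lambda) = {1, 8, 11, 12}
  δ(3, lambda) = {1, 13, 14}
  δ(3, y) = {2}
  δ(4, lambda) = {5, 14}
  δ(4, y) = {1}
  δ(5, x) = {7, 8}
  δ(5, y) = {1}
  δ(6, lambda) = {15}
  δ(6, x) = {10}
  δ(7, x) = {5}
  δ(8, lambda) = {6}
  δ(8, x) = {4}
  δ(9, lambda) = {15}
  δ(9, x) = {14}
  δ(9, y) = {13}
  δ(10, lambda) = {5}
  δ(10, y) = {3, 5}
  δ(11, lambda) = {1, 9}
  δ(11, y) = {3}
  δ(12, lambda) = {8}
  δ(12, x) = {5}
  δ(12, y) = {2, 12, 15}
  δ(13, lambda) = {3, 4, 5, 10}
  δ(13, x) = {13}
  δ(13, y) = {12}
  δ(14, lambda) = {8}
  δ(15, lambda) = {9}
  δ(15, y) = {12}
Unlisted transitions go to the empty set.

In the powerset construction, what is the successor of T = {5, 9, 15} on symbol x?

5 on x → {7, 8}.
9 on x → {14}.
No x-transition from 15.
Union after reading x: {7, 8, 14}.
Now take the lambda-closure:
From 8 via lambda: add 6.
From 6 via lambda: add 15.
From 15 via lambda: add 9.
No new states can be added; the closed set is {6, 7, 8, 9, 14, 15}.

{6, 7, 8, 9, 14, 15}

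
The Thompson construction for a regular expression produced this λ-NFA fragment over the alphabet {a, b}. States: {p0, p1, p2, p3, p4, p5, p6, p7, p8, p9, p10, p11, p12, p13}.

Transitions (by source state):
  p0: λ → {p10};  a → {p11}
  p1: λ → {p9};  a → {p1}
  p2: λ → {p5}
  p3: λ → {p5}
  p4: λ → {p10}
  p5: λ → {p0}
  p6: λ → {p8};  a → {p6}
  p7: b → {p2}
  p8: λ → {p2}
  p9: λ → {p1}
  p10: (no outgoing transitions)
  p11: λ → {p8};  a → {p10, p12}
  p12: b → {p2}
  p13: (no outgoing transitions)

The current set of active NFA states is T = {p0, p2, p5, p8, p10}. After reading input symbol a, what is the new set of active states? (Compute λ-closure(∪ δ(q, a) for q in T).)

p0 on a → {p11}.
No a-transition from p2, p5, p8, p10.
Union after reading a: {p11}.
Now take the λ-closure:
From p11 via λ: add p8.
From p8 via λ: add p2.
From p2 via λ: add p5.
From p5 via λ: add p0.
From p0 via λ: add p10.
No new states can be added; the closed set is {p0, p2, p5, p8, p10, p11}.

{p0, p2, p5, p8, p10, p11}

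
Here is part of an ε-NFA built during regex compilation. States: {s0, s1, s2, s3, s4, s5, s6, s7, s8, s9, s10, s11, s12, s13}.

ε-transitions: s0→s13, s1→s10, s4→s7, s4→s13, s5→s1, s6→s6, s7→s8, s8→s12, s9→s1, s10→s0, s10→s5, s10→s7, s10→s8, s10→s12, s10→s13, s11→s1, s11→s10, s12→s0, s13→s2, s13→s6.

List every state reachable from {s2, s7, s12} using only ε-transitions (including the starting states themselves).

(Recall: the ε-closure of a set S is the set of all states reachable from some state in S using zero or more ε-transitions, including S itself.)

Start with {s2, s7, s12}.
From s7 via ε: add s8.
From s12 via ε: add s0.
From s0 via ε: add s13.
From s13 via ε: add s6.
No new states can be added; the closed set is {s0, s2, s6, s7, s8, s12, s13}.

{s0, s2, s6, s7, s8, s12, s13}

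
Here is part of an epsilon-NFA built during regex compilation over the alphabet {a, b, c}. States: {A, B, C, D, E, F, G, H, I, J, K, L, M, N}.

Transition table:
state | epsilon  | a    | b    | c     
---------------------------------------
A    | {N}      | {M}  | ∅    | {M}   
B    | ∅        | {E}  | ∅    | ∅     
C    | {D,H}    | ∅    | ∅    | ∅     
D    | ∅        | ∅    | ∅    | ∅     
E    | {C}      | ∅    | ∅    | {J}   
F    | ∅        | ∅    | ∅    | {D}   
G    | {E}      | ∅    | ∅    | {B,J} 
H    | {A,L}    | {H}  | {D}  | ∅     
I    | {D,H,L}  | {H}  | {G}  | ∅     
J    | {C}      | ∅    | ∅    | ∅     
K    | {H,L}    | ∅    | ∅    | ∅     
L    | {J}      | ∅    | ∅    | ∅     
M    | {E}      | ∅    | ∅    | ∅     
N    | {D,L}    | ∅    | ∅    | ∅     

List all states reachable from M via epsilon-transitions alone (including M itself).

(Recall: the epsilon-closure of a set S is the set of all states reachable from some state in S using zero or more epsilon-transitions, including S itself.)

{A, C, D, E, H, J, L, M, N}

Start with {M}.
From M via epsilon: add E.
From E via epsilon: add C.
From C via epsilon: add D, H.
From H via epsilon: add A, L.
From A via epsilon: add N.
From L via epsilon: add J.
No new states can be added; the closed set is {A, C, D, E, H, J, L, M, N}.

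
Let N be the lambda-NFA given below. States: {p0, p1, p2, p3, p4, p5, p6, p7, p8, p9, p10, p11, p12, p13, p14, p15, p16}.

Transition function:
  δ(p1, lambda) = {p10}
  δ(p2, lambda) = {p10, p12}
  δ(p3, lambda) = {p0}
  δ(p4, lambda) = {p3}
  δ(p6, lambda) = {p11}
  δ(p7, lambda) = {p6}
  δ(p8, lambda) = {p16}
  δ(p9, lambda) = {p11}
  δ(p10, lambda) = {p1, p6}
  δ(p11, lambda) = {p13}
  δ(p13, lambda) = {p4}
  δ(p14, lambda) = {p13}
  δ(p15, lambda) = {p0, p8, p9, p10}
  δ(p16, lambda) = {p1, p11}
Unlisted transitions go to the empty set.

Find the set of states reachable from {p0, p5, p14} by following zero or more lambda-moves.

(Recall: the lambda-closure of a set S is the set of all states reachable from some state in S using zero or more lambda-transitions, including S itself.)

{p0, p3, p4, p5, p13, p14}

Start with {p0, p5, p14}.
From p14 via lambda: add p13.
From p13 via lambda: add p4.
From p4 via lambda: add p3.
No new states can be added; the closed set is {p0, p3, p4, p5, p13, p14}.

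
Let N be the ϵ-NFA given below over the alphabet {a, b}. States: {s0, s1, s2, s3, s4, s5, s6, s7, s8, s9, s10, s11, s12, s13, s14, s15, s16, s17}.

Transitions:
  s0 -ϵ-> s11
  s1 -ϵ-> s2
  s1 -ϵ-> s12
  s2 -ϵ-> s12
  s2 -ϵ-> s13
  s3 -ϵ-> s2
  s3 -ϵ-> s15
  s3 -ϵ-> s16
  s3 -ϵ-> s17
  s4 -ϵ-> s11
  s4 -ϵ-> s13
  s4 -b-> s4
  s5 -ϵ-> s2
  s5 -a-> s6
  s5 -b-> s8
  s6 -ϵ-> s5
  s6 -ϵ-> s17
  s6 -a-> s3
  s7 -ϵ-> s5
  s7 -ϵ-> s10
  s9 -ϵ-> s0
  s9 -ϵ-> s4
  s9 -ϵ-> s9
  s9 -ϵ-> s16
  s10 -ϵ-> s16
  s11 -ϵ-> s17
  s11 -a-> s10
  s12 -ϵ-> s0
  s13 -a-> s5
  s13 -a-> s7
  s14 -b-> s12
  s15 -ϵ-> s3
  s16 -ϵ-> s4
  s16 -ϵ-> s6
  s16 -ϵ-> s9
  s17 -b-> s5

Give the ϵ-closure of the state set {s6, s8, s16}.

Start with {s6, s8, s16}.
From s6 via ϵ: add s5, s17.
From s16 via ϵ: add s4, s9.
From s4 via ϵ: add s11, s13.
From s5 via ϵ: add s2.
From s9 via ϵ: add s0.
From s2 via ϵ: add s12.
No new states can be added; the closed set is {s0, s2, s4, s5, s6, s8, s9, s11, s12, s13, s16, s17}.

{s0, s2, s4, s5, s6, s8, s9, s11, s12, s13, s16, s17}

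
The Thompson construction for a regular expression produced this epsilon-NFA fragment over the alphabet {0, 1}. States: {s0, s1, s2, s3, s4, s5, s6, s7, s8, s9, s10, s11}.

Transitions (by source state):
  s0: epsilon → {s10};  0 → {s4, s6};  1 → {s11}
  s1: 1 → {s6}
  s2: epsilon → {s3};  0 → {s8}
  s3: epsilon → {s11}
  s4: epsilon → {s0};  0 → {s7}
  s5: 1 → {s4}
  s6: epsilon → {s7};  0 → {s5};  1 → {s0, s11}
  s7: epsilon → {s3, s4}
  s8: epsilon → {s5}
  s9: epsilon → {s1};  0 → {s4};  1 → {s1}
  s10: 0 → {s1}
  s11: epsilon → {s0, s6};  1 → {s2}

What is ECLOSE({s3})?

Start with {s3}.
From s3 via epsilon: add s11.
From s11 via epsilon: add s0, s6.
From s0 via epsilon: add s10.
From s6 via epsilon: add s7.
From s7 via epsilon: add s4.
No new states can be added; the closed set is {s0, s3, s4, s6, s7, s10, s11}.

{s0, s3, s4, s6, s7, s10, s11}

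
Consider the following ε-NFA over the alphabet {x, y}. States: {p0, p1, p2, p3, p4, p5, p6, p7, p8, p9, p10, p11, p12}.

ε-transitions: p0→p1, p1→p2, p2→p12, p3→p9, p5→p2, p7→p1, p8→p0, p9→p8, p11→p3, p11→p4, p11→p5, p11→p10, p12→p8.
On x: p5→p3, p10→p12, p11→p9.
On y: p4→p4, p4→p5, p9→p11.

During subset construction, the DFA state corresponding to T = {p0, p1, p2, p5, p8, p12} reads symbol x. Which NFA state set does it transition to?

p5 on x → {p3}.
No x-transition from p0, p1, p2, p8, p12.
Union after reading x: {p3}.
Now take the ε-closure:
From p3 via ε: add p9.
From p9 via ε: add p8.
From p8 via ε: add p0.
From p0 via ε: add p1.
From p1 via ε: add p2.
From p2 via ε: add p12.
No new states can be added; the closed set is {p0, p1, p2, p3, p8, p9, p12}.

{p0, p1, p2, p3, p8, p9, p12}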